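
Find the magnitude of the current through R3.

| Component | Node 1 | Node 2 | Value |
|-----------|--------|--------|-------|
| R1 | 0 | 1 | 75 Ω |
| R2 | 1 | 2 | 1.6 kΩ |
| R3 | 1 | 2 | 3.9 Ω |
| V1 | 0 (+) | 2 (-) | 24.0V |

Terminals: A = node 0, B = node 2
Nodal analysis, taking node 2 as the 0 V reference.
Source V1 fixes V_0 = 24 V.
KCL at each unknown node (sum of currents leaving = 0; resistances in Ω):
  Node 1: (V_1 - 24)/75 + (V_1 - 0)/1600 + (V_1 - 0)/3.9 = 0
Collecting terms: 0.2704 × V_1 = 0.32  =>  V_1 = 1.184 V
I_R3 = (V_1 - V_2)/R3 = (1.184 - 0)/3.9 = 0.3035 A
|I_R3| = 0.3035 A

Final answer: |I_R3| = 0.3035 A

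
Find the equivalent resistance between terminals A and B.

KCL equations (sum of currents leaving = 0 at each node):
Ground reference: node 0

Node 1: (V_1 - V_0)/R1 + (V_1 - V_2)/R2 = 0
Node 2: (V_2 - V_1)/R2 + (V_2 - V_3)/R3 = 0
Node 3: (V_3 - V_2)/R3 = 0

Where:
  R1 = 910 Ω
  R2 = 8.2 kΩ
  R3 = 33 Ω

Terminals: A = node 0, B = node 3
Reduce the network between node 0 (A) and node 3 (B) by series/parallel combination:
  Rs1 = R1 + R2 (series, joined only at node 1) = 910 + 8200 = 9110 Ω
  Rs2 = R3 + Rs1 (series, joined only at node 2) = 33 + 9110 = 9143 Ω
R_eq = 9.143 kΩ

Final answer: 9.143 kΩ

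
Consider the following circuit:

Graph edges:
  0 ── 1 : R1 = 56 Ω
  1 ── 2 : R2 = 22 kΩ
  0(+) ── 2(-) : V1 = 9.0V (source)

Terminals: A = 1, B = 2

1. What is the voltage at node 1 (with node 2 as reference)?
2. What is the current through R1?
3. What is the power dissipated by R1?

Nodal analysis, taking node 2 as the 0 V reference.
Source V1 fixes V_0 = 9 V.
KCL at each unknown node (sum of currents leaving = 0; resistances in Ω):
  Node 1: (V_1 - 9)/56 + (V_1 - 0)/22000 = 0
Collecting terms: 0.0179 × V_1 = 0.1607  =>  V_1 = 8.977 V
Part 1:
  Read off the nodal solution: V_1 = 8.977 V
Part 2:
  I_R1 = (V_0 - V_1)/R1 = (9 - 8.977)/56 = 0.0004081 A
  Magnitude: I_R1 = 0.0004081 A
Part 3:
  I_R1 = (V_0 - V_1)/R1 = (9 - 8.977)/56 = 0.0004081 A
  P_R1 = I_R1² × R1 = (0.0004081)² × 56 = 0.000009324 W

Final answers:
1. V_1 = 8.977 V
2. I_R1 = 0.0004081 A
3. P_R1 = 9.324e-06 W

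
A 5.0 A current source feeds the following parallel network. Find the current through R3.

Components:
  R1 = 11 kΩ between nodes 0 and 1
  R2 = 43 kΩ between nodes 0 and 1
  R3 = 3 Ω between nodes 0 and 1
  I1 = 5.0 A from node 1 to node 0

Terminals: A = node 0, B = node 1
All resistors sit directly between nodes 0 and 1, so they are in parallel and share one voltage V; the full source current 5 A splits among them.
1/R_par = 1/11000 + 1/43000 + 1/3 = 0.3334 S  =>  R_par = 2.999 Ω
V = I × R_par = 5 × 2.999 = 14.99 V
I_R3 = V/R3 = 14.99/3 = 4.998 A

Final answer: 4.998 A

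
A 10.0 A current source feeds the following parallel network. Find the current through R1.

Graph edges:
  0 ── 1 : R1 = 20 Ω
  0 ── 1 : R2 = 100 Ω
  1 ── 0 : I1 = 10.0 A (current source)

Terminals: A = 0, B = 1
All resistors sit directly between nodes 0 and 1, so they are in parallel and share one voltage V; the full source current 10 A splits among them.
1/R_par = 1/20 + 1/100 = 0.06 S  =>  R_par = 16.67 Ω
V = I × R_par = 10 × 16.67 = 166.7 V
I_R1 = V/R1 = 166.7/20 = 8.333 A

Final answer: 8.333 A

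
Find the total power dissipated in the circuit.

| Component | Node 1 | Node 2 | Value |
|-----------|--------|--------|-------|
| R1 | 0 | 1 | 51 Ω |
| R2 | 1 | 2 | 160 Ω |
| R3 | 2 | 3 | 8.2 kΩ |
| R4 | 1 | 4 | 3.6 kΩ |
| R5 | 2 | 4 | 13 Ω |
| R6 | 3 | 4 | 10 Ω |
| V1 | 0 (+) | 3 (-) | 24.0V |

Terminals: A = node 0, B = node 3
Nodal analysis, taking node 3 as the 0 V reference.
Source V1 fixes V_0 = 24 V.
KCL at each unknown node (sum of currents leaving = 0; resistances in Ω):
  Node 1: (V_1 - 24)/51 + (V_1 - V_2)/160 + (V_1 - V_4)/3600 = 0
  Node 2: (V_2 - V_1)/160 + (V_2 - 0)/8200 + (V_2 - V_4)/13 = 0
  Node 4: (V_4 - V_1)/3600 + (V_4 - V_2)/13 + (V_4 - 0)/10 = 0
Collecting terms (coefficients in siemens):
  0.02614·V_1 - 0.00625·V_2 - 0.0002778·V_4 = 0.4706
  0.0833·V_2 - 0.00625·V_1 - 0.07692·V_4 = 0
  0.1772·V_4 - 0.0002778·V_1 - 0.07692·V_2 = 0
Solving these 3 simultaneous equations (Gaussian elimination) gives:
  V_1 = 18.58 V, V_2 = 2.372 V, V_4 = 1.059 V
Power in each resistor, P = (ΔV)²/R:
  P_R1 = (24 - 18.58)²/51 = 0.5751 W
  P_R2 = (18.58 - 2.372)²/160 = 1.643 W
  P_R3 = (2.372 - 0)²/8200 = 0.0006864 W
  P_R4 = (18.58 - 1.059)²/3600 = 0.08531 W
  P_R5 = (2.372 - 1.059)²/13 = 0.1327 W
  P_R6 = (0 - 1.059)²/10 = 0.1122 W
P_total = P_R1 + P_R2 + P_R3 + P_R4 + P_R5 + P_R6 = 2.549 W

Final answer: 2.549 W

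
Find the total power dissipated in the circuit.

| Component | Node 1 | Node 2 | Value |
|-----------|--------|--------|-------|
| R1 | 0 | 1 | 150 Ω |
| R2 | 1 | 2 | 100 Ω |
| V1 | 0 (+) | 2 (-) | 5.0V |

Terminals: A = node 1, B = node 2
Nodal analysis, taking node 2 as the 0 V reference.
Source V1 fixes V_0 = 5 V.
KCL at each unknown node (sum of currents leaving = 0; resistances in Ω):
  Node 1: (V_1 - 5)/150 + (V_1 - 0)/100 = 0
Collecting terms: 0.01667 × V_1 = 0.03333  =>  V_1 = 2 V
Power in each resistor, P = (ΔV)²/R:
  P_R1 = (5 - 2)²/150 = 0.06 W
  P_R2 = (2 - 0)²/100 = 0.04 W
P_total = P_R1 + P_R2 = 0.1 W

Final answer: 0.1 W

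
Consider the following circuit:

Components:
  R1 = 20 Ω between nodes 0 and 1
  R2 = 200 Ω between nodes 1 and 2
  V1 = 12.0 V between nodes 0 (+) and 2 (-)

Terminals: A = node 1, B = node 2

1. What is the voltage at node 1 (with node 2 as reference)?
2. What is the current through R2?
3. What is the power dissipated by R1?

Nodal analysis, taking node 2 as the 0 V reference.
Source V1 fixes V_0 = 12 V.
KCL at each unknown node (sum of currents leaving = 0; resistances in Ω):
  Node 1: (V_1 - 12)/20 + (V_1 - 0)/200 = 0
Collecting terms: 0.055 × V_1 = 0.6  =>  V_1 = 10.91 V
Part 1:
  Read off the nodal solution: V_1 = 10.91 V
Part 2:
  I_R2 = (V_1 - V_2)/R2 = (10.91 - 0)/200 = 0.05455 A
  Magnitude: I_R2 = 0.05455 A
Part 3:
  I_R1 = (V_0 - V_1)/R1 = (12 - 10.91)/20 = 0.05455 A
  P_R1 = I_R1² × R1 = (0.05455)² × 20 = 0.0595 W

Final answers:
1. V_1 = 10.91 V
2. I_R2 = 0.05455 A
3. P_R1 = 0.0595 W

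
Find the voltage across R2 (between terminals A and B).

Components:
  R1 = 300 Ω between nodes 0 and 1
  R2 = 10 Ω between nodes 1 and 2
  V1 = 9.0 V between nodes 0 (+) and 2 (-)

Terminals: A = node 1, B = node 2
R1 and R2 are in series across V1 (node 0 → node 1 → node 2), and the output A–B is taken across R2, so this is a voltage divider.
Series current: I = V1/(R1 + R2) = 9/(300 + 10) = 9/310 = 0.02903 A
V_R2 = I × R2 = V1 × R2/(R1 + R2) = 9 × 10/310 = 0.2903 V

Final answer: 0.2903 V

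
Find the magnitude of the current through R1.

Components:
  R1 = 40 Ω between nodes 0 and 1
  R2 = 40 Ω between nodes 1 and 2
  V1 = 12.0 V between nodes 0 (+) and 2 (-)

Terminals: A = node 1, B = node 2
Nodal analysis, taking node 2 as the 0 V reference.
Source V1 fixes V_0 = 12 V.
KCL at each unknown node (sum of currents leaving = 0; resistances in Ω):
  Node 1: (V_1 - 12)/40 + (V_1 - 0)/40 = 0
Collecting terms: 0.05 × V_1 = 0.3  =>  V_1 = 6 V
I_R1 = (V_0 - V_1)/R1 = (12 - 6)/40 = 0.15 A
|I_R1| = 0.15 A

Final answer: |I_R1| = 0.15 A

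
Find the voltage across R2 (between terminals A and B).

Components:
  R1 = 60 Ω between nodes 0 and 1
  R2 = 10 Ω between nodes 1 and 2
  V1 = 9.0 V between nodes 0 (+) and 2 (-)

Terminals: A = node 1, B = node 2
R1 and R2 are in series across V1 (node 0 → node 1 → node 2), and the output A–B is taken across R2, so this is a voltage divider.
Series current: I = V1/(R1 + R2) = 9/(60 + 10) = 9/70 = 0.1286 A
V_R2 = I × R2 = V1 × R2/(R1 + R2) = 9 × 10/70 = 1.286 V

Final answer: 1.286 V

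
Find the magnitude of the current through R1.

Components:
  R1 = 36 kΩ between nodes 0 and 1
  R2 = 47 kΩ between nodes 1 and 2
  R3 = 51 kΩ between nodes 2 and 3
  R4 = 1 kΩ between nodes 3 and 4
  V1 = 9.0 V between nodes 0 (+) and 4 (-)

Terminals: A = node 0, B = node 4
Nodal analysis, taking node 4 as the 0 V reference.
Source V1 fixes V_0 = 9 V.
KCL at each unknown node (sum of currents leaving = 0; resistances in Ω):
  Node 1: (V_1 - 9)/36000 + (V_1 - V_2)/47000 = 0
  Node 2: (V_2 - V_1)/47000 + (V_2 - V_3)/51000 = 0
  Node 3: (V_3 - V_2)/51000 + (V_3 - 0)/1000 = 0
Collecting terms (coefficients in siemens):
  0.00004905·V_1 - 0.00002128·V_2 = 0.00025
  0.00004088·V_2 - 0.00002128·V_1 - 0.00001961·V_3 = 0
  0.00102·V_3 - 0.00001961·V_2 = 0
Solving these 3 simultaneous equations (Gaussian elimination) gives:
  V_1 = 6.6 V, V_2 = 3.467 V, V_3 = 0.06667 V
I_R1 = (V_0 - V_1)/R1 = (9 - 6.6)/36000 = 0.00006667 A
|I_R1| = 0.00006667 A

Final answer: |I_R1| = 6.667e-05 A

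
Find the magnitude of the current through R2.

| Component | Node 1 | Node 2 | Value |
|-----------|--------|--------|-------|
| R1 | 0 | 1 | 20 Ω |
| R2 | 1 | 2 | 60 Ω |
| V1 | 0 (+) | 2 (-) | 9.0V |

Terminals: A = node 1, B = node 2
Nodal analysis, taking node 2 as the 0 V reference.
Source V1 fixes V_0 = 9 V.
KCL at each unknown node (sum of currents leaving = 0; resistances in Ω):
  Node 1: (V_1 - 9)/20 + (V_1 - 0)/60 = 0
Collecting terms: 0.06667 × V_1 = 0.45  =>  V_1 = 6.75 V
I_R2 = (V_1 - V_2)/R2 = (6.75 - 0)/60 = 0.1125 A
|I_R2| = 0.1125 A

Final answer: |I_R2| = 0.1125 A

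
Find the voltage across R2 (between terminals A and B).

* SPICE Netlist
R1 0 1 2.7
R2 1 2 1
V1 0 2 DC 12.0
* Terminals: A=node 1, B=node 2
R1 and R2 are in series across V1 (node 0 → node 1 → node 2), and the output A–B is taken across R2, so this is a voltage divider.
Series current: I = V1/(R1 + R2) = 12/(2.7 + 1) = 12/3.7 = 3.243 A
V_R2 = I × R2 = V1 × R2/(R1 + R2) = 12 × 1/3.7 = 3.243 V

Final answer: 3.243 V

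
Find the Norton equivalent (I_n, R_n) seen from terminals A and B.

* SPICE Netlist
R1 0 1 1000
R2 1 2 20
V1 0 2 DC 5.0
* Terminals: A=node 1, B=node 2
Find the Thévenin equivalent first; then I_n = V_th/R_th and R_n = R_th.
Step 1 — V_th is the open-circuit voltage V_A - V_B (nothing connected across the terminals).
Nodal analysis, taking node 2 as the 0 V reference.
Source V1 fixes V_0 = 5 V.
KCL at each unknown node (sum of currents leaving = 0; resistances in Ω):
  Node 1: (V_1 - 5)/1000 + (V_1 - 0)/20 = 0
Collecting terms: 0.051 × V_1 = 0.005  =>  V_1 = 0.09804 V
V_th = V_1 - V_2 = 0.09804 - 0 = 0.09804 V
Step 2 — R_th: zero the source — replace V1 by a short circuit (node 2 merges into node 0) — and find the resistance seen between A (node 1) and B (node 0).
Reduce the network between node 1 (A) and node 0 (B) by series/parallel combination:
  Rp1 = R1 ‖ R2 (parallel, both between nodes 0 and 1) = 1/(1/1000 + 1/20) = 19.61 Ω
R_th = 19.61 Ω
I_n = V_th/R_th = 0.09804/19.61 = 0.005 A, and R_n = R_th = 19.61 Ω

Final answer: I_n = 0.005 A, R_n = 19.61 Ω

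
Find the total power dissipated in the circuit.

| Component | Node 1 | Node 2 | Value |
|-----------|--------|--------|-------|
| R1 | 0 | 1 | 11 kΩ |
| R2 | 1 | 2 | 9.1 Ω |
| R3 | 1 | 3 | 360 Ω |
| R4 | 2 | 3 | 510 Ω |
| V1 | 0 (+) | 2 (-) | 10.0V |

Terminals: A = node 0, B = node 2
Nodal analysis, taking node 2 as the 0 V reference.
Source V1 fixes V_0 = 10 V.
KCL at each unknown node (sum of currents leaving = 0; resistances in Ω):
  Node 1: (V_1 - 10)/11000 + (V_1 - 0)/9.1 + (V_1 - V_3)/360 = 0
  Node 3: (V_3 - V_1)/360 + (V_3 - 0)/510 = 0
Collecting terms (coefficients in siemens):
  0.1128·V_1 - 0.002778·V_3 = 0.0009091
  0.004739·V_3 - 0.002778·V_1 = 0
Determinant D = (0.1128)(0.004739) - (-0.002778)(-0.002778) = 0.0005266
V_1 = [(0.0009091)(0.004739) - (-0.002778)(0)]/D = 0.00818 V
V_3 = [(0.1128)(0) - (0.0009091)(-0.002778)]/D = 0.004795 V
Power in each resistor, P = (ΔV)²/R:
  P_R1 = (10 - 0.00818)²/11000 = 0.009076 W
  P_R2 = (0.00818 - 0)²/9.1 = 0.000007354 W
  P_R3 = (0.00818 - 0.004795)²/360 = 0.00000003183 W
  P_R4 = (0 - 0.004795)²/510 = 0.00000004509 W
P_total = P_R1 + P_R2 + P_R3 + P_R4 = 0.009083 W

Final answer: 0.009083 W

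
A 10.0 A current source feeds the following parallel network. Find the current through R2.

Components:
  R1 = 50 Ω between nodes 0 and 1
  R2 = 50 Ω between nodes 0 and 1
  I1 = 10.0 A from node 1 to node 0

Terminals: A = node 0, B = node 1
All resistors sit directly between nodes 0 and 1, so they are in parallel and share one voltage V; the full source current 10 A splits among them.
1/R_par = 1/50 + 1/50 = 0.04 S  =>  R_par = 25 Ω
V = I × R_par = 10 × 25 = 250 V
I_R2 = V/R2 = 250/50 = 5 A

Final answer: 5 A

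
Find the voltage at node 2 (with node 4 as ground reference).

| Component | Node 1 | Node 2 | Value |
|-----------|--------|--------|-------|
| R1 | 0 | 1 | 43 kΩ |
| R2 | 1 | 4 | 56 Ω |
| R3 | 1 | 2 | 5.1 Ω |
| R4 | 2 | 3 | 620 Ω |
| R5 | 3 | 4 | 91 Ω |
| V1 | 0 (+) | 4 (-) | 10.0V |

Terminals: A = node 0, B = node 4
Nodal analysis, taking node 4 as the 0 V reference.
Source V1 fixes V_0 = 10 V.
KCL at each unknown node (sum of currents leaving = 0; resistances in Ω):
  Node 1: (V_1 - 10)/43000 + (V_1 - 0)/56 + (V_1 - V_2)/5.1 = 0
  Node 2: (V_2 - V_1)/5.1 + (V_2 - V_3)/620 = 0
  Node 3: (V_3 - V_2)/620 + (V_3 - 0)/91 = 0
Collecting terms (coefficients in siemens):
  0.214·V_1 - 0.1961·V_2 = 0.0002326
  0.1977·V_2 - 0.1961·V_1 - 0.001613·V_3 = 0
  0.0126·V_3 - 0.001613·V_2 = 0
Solving these 3 simultaneous equations (Gaussian elimination) gives:
  V_1 = 0.01206 V, V_2 = 0.01198 V, V_3 = 0.001533 V
The requested potential is V_2 = 0.01198 V.

Final answer: V_2 = 0.01198 V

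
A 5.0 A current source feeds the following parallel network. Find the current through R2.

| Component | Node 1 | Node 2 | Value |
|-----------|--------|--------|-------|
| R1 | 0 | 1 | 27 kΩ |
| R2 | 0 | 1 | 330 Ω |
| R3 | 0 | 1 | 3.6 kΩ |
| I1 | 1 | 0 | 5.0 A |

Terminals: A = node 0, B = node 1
All resistors sit directly between nodes 0 and 1, so they are in parallel and share one voltage V; the full source current 5 A splits among them.
1/R_par = 1/27000 + 1/330 + 1/3600 = 0.003345 S  =>  R_par = 298.9 Ω
V = I × R_par = 5 × 298.9 = 1495 V
I_R2 = V/R2 = 1495/330 = 4.529 A

Final answer: 4.529 A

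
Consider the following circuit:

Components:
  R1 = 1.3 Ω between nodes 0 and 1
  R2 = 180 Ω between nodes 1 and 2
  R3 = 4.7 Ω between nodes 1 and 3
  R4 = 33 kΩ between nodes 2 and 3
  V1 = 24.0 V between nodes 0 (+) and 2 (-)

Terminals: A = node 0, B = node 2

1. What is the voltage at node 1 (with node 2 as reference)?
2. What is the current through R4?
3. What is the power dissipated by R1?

Nodal analysis, taking node 2 as the 0 V reference.
Source V1 fixes V_0 = 24 V.
KCL at each unknown node (sum of currents leaving = 0; resistances in Ω):
  Node 1: (V_1 - 24)/1.3 + (V_1 - 0)/180 + (V_1 - V_3)/4.7 = 0
  Node 3: (V_3 - V_1)/4.7 + (V_3 - 0)/33000 = 0
Collecting terms (coefficients in siemens):
  0.9876·V_1 - 0.2128·V_3 = 18.46
  0.2128·V_3 - 0.2128·V_1 = 0
Determinant D = (0.9876)(0.2128) - (-0.2128)(-0.2128) = 0.1649
V_1 = [(18.46)(0.2128) - (-0.2128)(0)]/D = 23.83 V
V_3 = [(0.9876)(0) - (18.46)(-0.2128)]/D = 23.82 V
Part 1:
  Read off the nodal solution: V_1 = 23.83 V
Part 2:
  I_R4 = (V_2 - V_3)/R4 = (0 - 23.82)/33000 = -0.0007219 A
  Magnitude: I_R4 = 0.0007219 A
Part 3:
  I_R1 = (V_0 - V_1)/R1 = (24 - 23.83)/1.3 = 0.1331 A
  P_R1 = I_R1² × R1 = (0.1331)² × 1.3 = 0.02303 W

Final answers:
1. V_1 = 23.83 V
2. I_R4 = 0.0007219 A
3. P_R1 = 0.02303 W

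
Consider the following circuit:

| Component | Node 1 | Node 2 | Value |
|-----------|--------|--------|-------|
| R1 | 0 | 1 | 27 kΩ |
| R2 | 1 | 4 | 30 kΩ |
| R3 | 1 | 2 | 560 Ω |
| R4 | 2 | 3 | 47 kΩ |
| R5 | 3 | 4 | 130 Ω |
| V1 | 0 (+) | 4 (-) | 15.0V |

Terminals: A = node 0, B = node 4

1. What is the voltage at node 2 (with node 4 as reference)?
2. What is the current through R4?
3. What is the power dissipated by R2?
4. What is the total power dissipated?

Nodal analysis, taking node 4 as the 0 V reference.
Source V1 fixes V_0 = 15 V.
KCL at each unknown node (sum of currents leaving = 0; resistances in Ω):
  Node 1: (V_1 - 15)/27000 + (V_1 - 0)/30000 + (V_1 - V_2)/560 = 0
  Node 2: (V_2 - V_1)/560 + (V_2 - V_3)/47000 = 0
  Node 3: (V_3 - V_2)/47000 + (V_3 - 0)/130 = 0
Collecting terms (coefficients in siemens):
  0.001856·V_1 - 0.001786·V_2 = 0.0005556
  0.001807·V_2 - 0.001786·V_1 - 0.00002128·V_3 = 0
  0.007714·V_3 - 0.00002128·V_2 = 0
Solving these 3 simultaneous equations (Gaussian elimination) gives:
  V_1 = 6.082 V, V_2 = 6.011 V, V_3 = 0.01658 V
Part 1:
  Read off the nodal solution: V_2 = 6.011 V
Part 2:
  I_R4 = (V_2 - V_3)/R4 = (6.011 - 0.01658)/47000 = 0.0001275 A
  Magnitude: I_R4 = 0.0001275 A
Part 3:
  I_R2 = (V_1 - V_4)/R2 = (6.082 - 0)/30000 = 0.0002027 A
  P_R2 = I_R2² × R2 = (0.0002027)² × 30000 = 0.001233 W
Part 4:
  Power in each resistor, P = (ΔV)²/R:
    P_R1 = (15 - 6.082)²/27000 = 0.002945 W
    P_R2 = (6.082 - 0)²/30000 = 0.001233 W
    P_R3 = (6.082 - 6.011)²/560 = 0.000009109 W
    P_R4 = (6.011 - 0.01658)²/47000 = 0.0007645 W
    P_R5 = (0.01658 - 0)²/130 = 0.000002115 W
  P_total = P_R1 + P_R2 + P_R3 + P_R4 + P_R5 = 0.004954 W

Final answers:
1. V_2 = 6.011 V
2. I_R4 = 0.0001275 A
3. P_R2 = 0.001233 W
4. P_total = 0.004954 W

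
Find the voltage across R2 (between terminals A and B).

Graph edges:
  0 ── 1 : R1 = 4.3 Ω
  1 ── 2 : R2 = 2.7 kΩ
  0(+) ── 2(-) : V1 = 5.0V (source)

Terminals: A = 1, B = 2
R1 and R2 are in series across V1 (node 0 → node 1 → node 2), and the output A–B is taken across R2, so this is a voltage divider.
Series current: I = V1/(R1 + R2) = 5/(4.3 + 2700) = 5/2704 = 0.001849 A
V_R2 = I × R2 = V1 × R2/(R1 + R2) = 5 × 2700/2704 = 4.992 V

Final answer: 4.992 V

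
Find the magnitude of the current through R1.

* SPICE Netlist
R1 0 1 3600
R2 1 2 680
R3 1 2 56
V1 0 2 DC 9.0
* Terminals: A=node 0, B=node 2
Nodal analysis, taking node 2 as the 0 V reference.
Source V1 fixes V_0 = 9 V.
KCL at each unknown node (sum of currents leaving = 0; resistances in Ω):
  Node 1: (V_1 - 9)/3600 + (V_1 - 0)/680 + (V_1 - 0)/56 = 0
Collecting terms: 0.01961 × V_1 = 0.0025  =>  V_1 = 0.1275 V
I_R1 = (V_0 - V_1)/R1 = (9 - 0.1275)/3600 = 0.002465 A
|I_R1| = 0.002465 A

Final answer: |I_R1| = 0.002465 A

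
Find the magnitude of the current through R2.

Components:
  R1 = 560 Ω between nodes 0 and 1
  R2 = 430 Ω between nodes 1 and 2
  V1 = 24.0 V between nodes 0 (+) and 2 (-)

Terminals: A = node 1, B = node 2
Nodal analysis, taking node 2 as the 0 V reference.
Source V1 fixes V_0 = 24 V.
KCL at each unknown node (sum of currents leaving = 0; resistances in Ω):
  Node 1: (V_1 - 24)/560 + (V_1 - 0)/430 = 0
Collecting terms: 0.004111 × V_1 = 0.04286  =>  V_1 = 10.42 V
I_R2 = (V_1 - V_2)/R2 = (10.42 - 0)/430 = 0.02424 A
|I_R2| = 0.02424 A

Final answer: |I_R2| = 0.02424 A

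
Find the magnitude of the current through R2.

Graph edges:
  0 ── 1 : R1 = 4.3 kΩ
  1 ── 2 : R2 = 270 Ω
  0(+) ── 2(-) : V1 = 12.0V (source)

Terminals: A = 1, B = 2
Nodal analysis, taking node 2 as the 0 V reference.
Source V1 fixes V_0 = 12 V.
KCL at each unknown node (sum of currents leaving = 0; resistances in Ω):
  Node 1: (V_1 - 12)/4300 + (V_1 - 0)/270 = 0
Collecting terms: 0.003936 × V_1 = 0.002791  =>  V_1 = 0.709 V
I_R2 = (V_1 - V_2)/R2 = (0.709 - 0)/270 = 0.002626 A
|I_R2| = 0.002626 A

Final answer: |I_R2| = 0.002626 A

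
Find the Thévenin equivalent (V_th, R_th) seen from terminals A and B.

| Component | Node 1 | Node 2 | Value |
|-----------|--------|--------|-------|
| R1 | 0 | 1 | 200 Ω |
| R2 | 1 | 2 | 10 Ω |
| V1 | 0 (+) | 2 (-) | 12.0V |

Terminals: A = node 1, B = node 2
Step 1 — V_th is the open-circuit voltage V_A - V_B (nothing connected across the terminals).
Nodal analysis, taking node 2 as the 0 V reference.
Source V1 fixes V_0 = 12 V.
KCL at each unknown node (sum of currents leaving = 0; resistances in Ω):
  Node 1: (V_1 - 12)/200 + (V_1 - 0)/10 = 0
Collecting terms: 0.105 × V_1 = 0.06  =>  V_1 = 0.5714 V
V_th = V_1 - V_2 = 0.5714 - 0 = 0.5714 V
Step 2 — R_th: zero the source — replace V1 by a short circuit (node 2 merges into node 0) — and find the resistance seen between A (node 1) and B (node 0).
Reduce the network between node 1 (A) and node 0 (B) by series/parallel combination:
  Rp1 = R1 ‖ R2 (parallel, both between nodes 0 and 1) = 1/(1/200 + 1/10) = 9.524 Ω
R_th = 9.524 Ω

Final answer: V_th = 0.5714 V, R_th = 9.524 Ω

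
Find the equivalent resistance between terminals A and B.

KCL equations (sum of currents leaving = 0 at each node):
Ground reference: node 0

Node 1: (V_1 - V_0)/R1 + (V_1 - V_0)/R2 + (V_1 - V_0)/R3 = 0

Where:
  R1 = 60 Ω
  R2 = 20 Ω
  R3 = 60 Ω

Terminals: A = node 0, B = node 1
Reduce the network between node 0 (A) and node 1 (B) by series/parallel combination:
  Rp1 = R1 ‖ R2 ‖ R3 (parallel, all between nodes 0 and 1) = 1/(1/60 + 1/20 + 1/60) = 12 Ω
R_eq = 12 Ω

Final answer: 12 Ω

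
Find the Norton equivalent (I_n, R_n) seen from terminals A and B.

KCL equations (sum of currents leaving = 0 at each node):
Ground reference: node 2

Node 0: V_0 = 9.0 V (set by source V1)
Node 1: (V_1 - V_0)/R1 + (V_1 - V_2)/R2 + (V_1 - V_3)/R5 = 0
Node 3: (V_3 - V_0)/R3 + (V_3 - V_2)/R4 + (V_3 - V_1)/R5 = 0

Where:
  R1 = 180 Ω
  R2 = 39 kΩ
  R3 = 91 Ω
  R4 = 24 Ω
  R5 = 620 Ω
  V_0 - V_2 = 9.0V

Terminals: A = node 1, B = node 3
Find the Thévenin equivalent first; then I_n = V_th/R_th and R_n = R_th.
Step 1 — V_th is the open-circuit voltage V_A - V_B (nothing connected across the terminals).
Nodal analysis, taking node 2 as the 0 V reference.
Source V1 fixes V_0 = 9 V.
KCL at each unknown node (sum of currents leaving = 0; resistances in Ω):
  Node 1: (V_1 - 9)/180 + (V_1 - 0)/39000 + (V_1 - V_3)/620 = 0
  Node 3: (V_3 - 9)/91 + (V_3 - 0)/24 + (V_3 - V_1)/620 = 0
Collecting terms (coefficients in siemens):
  0.007194·V_1 - 0.001613·V_3 = 0.05
  0.05427·V_3 - 0.001613·V_1 = 0.0989
Determinant D = (0.007194)(0.05427) - (-0.001613)(-0.001613) = 0.0003878
V_1 = [(0.05)(0.05427) - (-0.001613)(0.0989)]/D = 7.408 V
V_3 = [(0.007194)(0.0989) - (0.05)(-0.001613)]/D = 2.043 V
V_th = V_1 - V_3 = 7.408 - 2.043 = 5.365 V
Step 2 — R_th: zero the source — replace V1 by a short circuit (node 2 merges into node 0) — and find the resistance seen between A (node 1) and B (node 3).
Reduce the network between node 1 (A) and node 3 (B) by series/parallel combination:
  Rp1 = R1 ‖ R2 (parallel, both between nodes 0 and 1) = 1/(1/180 + 1/39000) = 179.2 Ω
  Rp2 = R3 ‖ R4 (parallel, both between nodes 0 and 3) = 1/(1/91 + 1/24) = 18.99 Ω
  Rs1 = Rp1 + Rp2 (series, joined only at node 0) = 179.2 + 18.99 = 198.2 Ω
  Rp3 = R5 ‖ Rs1 (parallel, both between nodes 1 and 3) = 1/(1/620 + 1/198.2) = 150.2 Ω
R_th = 150.2 Ω
I_n = V_th/R_th = 5.365/150.2 = 0.03573 A, and R_n = R_th = 150.2 Ω

Final answer: I_n = 0.03573 A, R_n = 150.2 Ω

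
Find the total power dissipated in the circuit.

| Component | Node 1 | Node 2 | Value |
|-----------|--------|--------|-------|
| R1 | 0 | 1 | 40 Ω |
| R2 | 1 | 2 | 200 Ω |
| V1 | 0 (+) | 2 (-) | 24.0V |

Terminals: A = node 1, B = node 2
Nodal analysis, taking node 2 as the 0 V reference.
Source V1 fixes V_0 = 24 V.
KCL at each unknown node (sum of currents leaving = 0; resistances in Ω):
  Node 1: (V_1 - 24)/40 + (V_1 - 0)/200 = 0
Collecting terms: 0.03 × V_1 = 0.6  =>  V_1 = 20 V
Power in each resistor, P = (ΔV)²/R:
  P_R1 = (24 - 20)²/40 = 0.4 W
  P_R2 = (20 - 0)²/200 = 2 W
P_total = P_R1 + P_R2 = 2.4 W

Final answer: 2.4 W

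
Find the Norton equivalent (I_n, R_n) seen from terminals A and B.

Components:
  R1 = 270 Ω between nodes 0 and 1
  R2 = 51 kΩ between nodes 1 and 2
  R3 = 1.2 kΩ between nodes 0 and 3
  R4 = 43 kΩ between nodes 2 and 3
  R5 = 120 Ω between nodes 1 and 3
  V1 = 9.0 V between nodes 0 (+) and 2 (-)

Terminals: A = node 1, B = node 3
Find the Thévenin equivalent first; then I_n = V_th/R_th and R_n = R_th.
Step 1 — V_th is the open-circuit voltage V_A - V_B (nothing connected across the terminals).
Nodal analysis, taking node 2 as the 0 V reference.
Source V1 fixes V_0 = 9 V.
KCL at each unknown node (sum of currents leaving = 0; resistances in Ω):
  Node 1: (V_1 - 9)/270 + (V_1 - 0)/51000 + (V_1 - V_3)/120 = 0
  Node 3: (V_3 - 9)/1200 + (V_3 - 0)/43000 + (V_3 - V_1)/120 = 0
Collecting terms (coefficients in siemens):
  0.01206·V_1 - 0.008333·V_3 = 0.03333
  0.00919·V_3 - 0.008333·V_1 = 0.0075
Determinant D = (0.01206)(0.00919) - (-0.008333)(-0.008333) = 0.00004136
V_1 = [(0.03333)(0.00919) - (-0.008333)(0.0075)]/D = 8.919 V
V_3 = [(0.01206)(0.0075) - (0.03333)(-0.008333)]/D = 8.903 V
V_th = V_1 - V_3 = 8.919 - 8.903 = 0.01519 V
Step 2 — R_th: zero the source — replace V1 by a short circuit (node 2 merges into node 0) — and find the resistance seen between A (node 1) and B (node 3).
Reduce the network between node 1 (A) and node 3 (B) by series/parallel combination:
  Rp1 = R1 ‖ R2 (parallel, both between nodes 0 and 1) = 1/(1/270 + 1/51000) = 268.6 Ω
  Rp2 = R3 ‖ R4 (parallel, both between nodes 0 and 3) = 1/(1/1200 + 1/43000) = 1167 Ω
  Rs1 = Rp1 + Rp2 (series, joined only at node 0) = 268.6 + 1167 = 1436 Ω
  Rp3 = R5 ‖ Rs1 (parallel, both between nodes 1 and 3) = 1/(1/120 + 1/1436) = 110.7 Ω
R_th = 110.7 Ω
I_n = V_th/R_th = 0.01519/110.7 = 0.0001372 A, and R_n = R_th = 110.7 Ω

Final answer: I_n = 0.0001372 A, R_n = 110.7 Ω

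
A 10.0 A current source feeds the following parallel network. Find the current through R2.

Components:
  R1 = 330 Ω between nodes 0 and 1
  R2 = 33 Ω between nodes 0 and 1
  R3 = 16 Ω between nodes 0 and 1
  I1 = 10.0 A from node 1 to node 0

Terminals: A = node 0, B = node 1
All resistors sit directly between nodes 0 and 1, so they are in parallel and share one voltage V; the full source current 10 A splits among them.
1/R_par = 1/330 + 1/33 + 1/16 = 0.09583 S  =>  R_par = 10.43 Ω
V = I × R_par = 10 × 10.43 = 104.3 V
I_R2 = V/R2 = 104.3/33 = 3.162 A

Final answer: 3.162 A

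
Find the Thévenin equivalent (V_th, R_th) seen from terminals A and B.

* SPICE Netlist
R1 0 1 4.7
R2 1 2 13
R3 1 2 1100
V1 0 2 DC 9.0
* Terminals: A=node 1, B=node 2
Step 1 — V_th is the open-circuit voltage V_A - V_B (nothing connected across the terminals).
Nodal analysis, taking node 2 as the 0 V reference.
Source V1 fixes V_0 = 9 V.
KCL at each unknown node (sum of currents leaving = 0; resistances in Ω):
  Node 1: (V_1 - 9)/4.7 + (V_1 - 0)/13 + (V_1 - 0)/1100 = 0
Collecting terms: 0.2906 × V_1 = 1.915  =>  V_1 = 6.589 V
V_th = V_1 - V_2 = 6.589 - 0 = 6.589 V
Step 2 — R_th: zero the source — replace V1 by a short circuit (node 2 merges into node 0) — and find the resistance seen between A (node 1) and B (node 0).
Reduce the network between node 1 (A) and node 0 (B) by series/parallel combination:
  Rp1 = R1 ‖ R2 ‖ R3 (parallel, all between nodes 0 and 1) = 1/(1/4.7 + 1/13 + 1/1100) = 3.441 Ω
R_th = 3.441 Ω

Final answer: V_th = 6.589 V, R_th = 3.441 Ω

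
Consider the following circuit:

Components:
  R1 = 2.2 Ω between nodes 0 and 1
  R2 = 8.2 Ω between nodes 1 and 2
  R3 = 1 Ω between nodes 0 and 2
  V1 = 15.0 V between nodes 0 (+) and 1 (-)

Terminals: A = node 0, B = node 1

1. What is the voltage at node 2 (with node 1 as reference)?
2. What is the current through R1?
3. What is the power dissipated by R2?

Nodal analysis, taking node 1 as the 0 V reference.
Source V1 fixes V_0 = 15 V.
KCL at each unknown node (sum of currents leaving = 0; resistances in Ω):
  Node 2: (V_2 - 0)/8.2 + (V_2 - 15)/1 = 0
Collecting terms: 1.122 × V_2 = 15  =>  V_2 = 13.37 V
Part 1:
  Read off the nodal solution: V_2 = 13.37 V
Part 2:
  I_R1 = (V_0 - V_1)/R1 = (15 - 0)/2.2 = 6.818 A
  Magnitude: I_R1 = 6.818 A
Part 3:
  I_R2 = (V_1 - V_2)/R2 = (0 - 13.37)/8.2 = -1.63 A
  P_R2 = I_R2² × R2 = (-1.63)² × 8.2 = 21.8 W

Final answers:
1. V_2 = 13.37 V
2. I_R1 = 6.818 A
3. P_R2 = 21.8 W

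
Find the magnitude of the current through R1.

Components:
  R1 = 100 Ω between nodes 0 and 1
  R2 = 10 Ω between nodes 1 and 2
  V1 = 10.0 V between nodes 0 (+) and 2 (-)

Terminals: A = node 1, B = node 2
Nodal analysis, taking node 2 as the 0 V reference.
Source V1 fixes V_0 = 10 V.
KCL at each unknown node (sum of currents leaving = 0; resistances in Ω):
  Node 1: (V_1 - 10)/100 + (V_1 - 0)/10 = 0
Collecting terms: 0.11 × V_1 = 0.1  =>  V_1 = 0.9091 V
I_R1 = (V_0 - V_1)/R1 = (10 - 0.9091)/100 = 0.09091 A
|I_R1| = 0.09091 A

Final answer: |I_R1| = 0.09091 A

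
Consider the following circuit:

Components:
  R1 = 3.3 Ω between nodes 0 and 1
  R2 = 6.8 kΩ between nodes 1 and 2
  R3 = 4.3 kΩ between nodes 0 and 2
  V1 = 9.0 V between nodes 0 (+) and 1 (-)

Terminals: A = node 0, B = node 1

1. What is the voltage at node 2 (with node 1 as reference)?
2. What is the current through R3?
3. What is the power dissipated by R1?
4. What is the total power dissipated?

Nodal analysis, taking node 1 as the 0 V reference.
Source V1 fixes V_0 = 9 V.
KCL at each unknown node (sum of currents leaving = 0; resistances in Ω):
  Node 2: (V_2 - 0)/6800 + (V_2 - 9)/4300 = 0
Collecting terms: 0.0003796 × V_2 = 0.002093  =>  V_2 = 5.514 V
Part 1:
  Read off the nodal solution: V_2 = 5.514 V
Part 2:
  I_R3 = (V_0 - V_2)/R3 = (9 - 5.514)/4300 = 0.0008108 A
  Magnitude: I_R3 = 0.0008108 A
Part 3:
  I_R1 = (V_0 - V_1)/R1 = (9 - 0)/3.3 = 2.727 A
  P_R1 = I_R1² × R1 = (2.727)² × 3.3 = 24.55 W
Part 4:
  Power in each resistor, P = (ΔV)²/R:
    P_R1 = (9 - 0)²/3.3 = 24.55 W
    P_R2 = (0 - 5.514)²/6800 = 0.00447 W
    P_R3 = (9 - 5.514)²/4300 = 0.002827 W
  P_total = P_R1 + P_R2 + P_R3 = 24.55 W

Final answers:
1. V_2 = 5.514 V
2. I_R3 = 0.0008108 A
3. P_R1 = 24.55 W
4. P_total = 24.55 W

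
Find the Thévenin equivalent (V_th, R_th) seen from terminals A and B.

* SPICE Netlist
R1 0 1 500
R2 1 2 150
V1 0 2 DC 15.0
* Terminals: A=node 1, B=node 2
Step 1 — V_th is the open-circuit voltage V_A - V_B (nothing connected across the terminals).
Nodal analysis, taking node 2 as the 0 V reference.
Source V1 fixes V_0 = 15 V.
KCL at each unknown node (sum of currents leaving = 0; resistances in Ω):
  Node 1: (V_1 - 15)/500 + (V_1 - 0)/150 = 0
Collecting terms: 0.008667 × V_1 = 0.03  =>  V_1 = 3.462 V
V_th = V_1 - V_2 = 3.462 - 0 = 3.462 V
Step 2 — R_th: zero the source — replace V1 by a short circuit (node 2 merges into node 0) — and find the resistance seen between A (node 1) and B (node 0).
Reduce the network between node 1 (A) and node 0 (B) by series/parallel combination:
  Rp1 = R1 ‖ R2 (parallel, both between nodes 0 and 1) = 1/(1/500 + 1/150) = 115.4 Ω
R_th = 115.4 Ω

Final answer: V_th = 3.462 V, R_th = 115.4 Ω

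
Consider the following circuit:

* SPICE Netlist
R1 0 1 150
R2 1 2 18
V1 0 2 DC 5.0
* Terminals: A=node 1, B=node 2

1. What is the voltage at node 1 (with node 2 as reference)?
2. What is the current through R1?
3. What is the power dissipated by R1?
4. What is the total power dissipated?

Nodal analysis, taking node 2 as the 0 V reference.
Source V1 fixes V_0 = 5 V.
KCL at each unknown node (sum of currents leaving = 0; resistances in Ω):
  Node 1: (V_1 - 5)/150 + (V_1 - 0)/18 = 0
Collecting terms: 0.06222 × V_1 = 0.03333  =>  V_1 = 0.5357 V
Part 1:
  Read off the nodal solution: V_1 = 0.5357 V
Part 2:
  I_R1 = (V_0 - V_1)/R1 = (5 - 0.5357)/150 = 0.02976 A
  Magnitude: I_R1 = 0.02976 A
Part 3:
  I_R1 = (V_0 - V_1)/R1 = (5 - 0.5357)/150 = 0.02976 A
  P_R1 = I_R1² × R1 = (0.02976)² × 150 = 0.1329 W
Part 4:
  Power in each resistor, P = (ΔV)²/R:
    P_R1 = (5 - 0.5357)²/150 = 0.1329 W
    P_R2 = (0.5357 - 0)²/18 = 0.01594 W
  P_total = P_R1 + P_R2 = 0.1488 W

Final answers:
1. V_1 = 0.5357 V
2. I_R1 = 0.02976 A
3. P_R1 = 0.1329 W
4. P_total = 0.1488 W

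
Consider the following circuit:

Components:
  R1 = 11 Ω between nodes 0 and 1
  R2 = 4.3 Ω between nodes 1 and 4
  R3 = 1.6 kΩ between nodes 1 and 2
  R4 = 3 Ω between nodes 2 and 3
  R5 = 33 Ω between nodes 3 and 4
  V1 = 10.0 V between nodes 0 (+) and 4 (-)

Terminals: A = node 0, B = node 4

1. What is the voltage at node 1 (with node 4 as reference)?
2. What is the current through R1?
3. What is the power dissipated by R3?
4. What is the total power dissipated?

Nodal analysis, taking node 4 as the 0 V reference.
Source V1 fixes V_0 = 10 V.
KCL at each unknown node (sum of currents leaving = 0; resistances in Ω):
  Node 1: (V_1 - 10)/11 + (V_1 - 0)/4.3 + (V_1 - V_2)/1600 = 0
  Node 2: (V_2 - V_1)/1600 + (V_2 - V_3)/3 = 0
  Node 3: (V_3 - V_2)/3 + (V_3 - 0)/33 = 0
Collecting terms (coefficients in siemens):
  0.3241·V_1 - 0.000625·V_2 = 0.9091
  0.334·V_2 - 0.000625·V_1 - 0.3333·V_3 = 0
  0.3636·V_3 - 0.3333·V_2 = 0
Solving these 3 simultaneous equations (Gaussian elimination) gives:
  V_1 = 2.805 V, V_2 = 0.06173 V, V_3 = 0.05658 V
Part 1:
  Read off the nodal solution: V_1 = 2.805 V
Part 2:
  I_R1 = (V_0 - V_1)/R1 = (10 - 2.805)/11 = 0.6541 A
  Magnitude: I_R1 = 0.6541 A
Part 3:
  I_R3 = (V_1 - V_2)/R3 = (2.805 - 0.06173)/1600 = 0.001715 A
  P_R3 = I_R3² × R3 = (0.001715)² × 1600 = 0.004704 W
Part 4:
  Power in each resistor, P = (ΔV)²/R:
    P_R1 = (10 - 2.805)²/11 = 4.706 W
    P_R2 = (2.805 - 0)²/4.3 = 1.83 W
    P_R3 = (2.805 - 0.06173)²/1600 = 0.004704 W
    P_R4 = (0.06173 - 0.05658)²/3 = 0.00000882 W
    P_R5 = (0.05658 - 0)²/33 = 0.00009702 W
  P_total = P_R1 + P_R2 + P_R3 + P_R4 + P_R5 = 6.541 W

Final answers:
1. V_1 = 2.805 V
2. I_R1 = 0.6541 A
3. P_R3 = 0.004704 W
4. P_total = 6.541 W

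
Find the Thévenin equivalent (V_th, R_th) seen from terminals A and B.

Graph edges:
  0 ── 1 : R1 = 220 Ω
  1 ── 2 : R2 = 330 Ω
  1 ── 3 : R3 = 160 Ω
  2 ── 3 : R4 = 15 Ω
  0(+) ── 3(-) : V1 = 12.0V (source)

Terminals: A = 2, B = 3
Step 1 — V_th is the open-circuit voltage V_A - V_B (nothing connected across the terminals).
Nodal analysis, taking node 3 as the 0 V reference.
Source V1 fixes V_0 = 12 V.
KCL at each unknown node (sum of currents leaving = 0; resistances in Ω):
  Node 1: (V_1 - 12)/220 + (V_1 - V_2)/330 + (V_1 - 0)/160 = 0
  Node 2: (V_2 - V_1)/330 + (V_2 - 0)/15 = 0
Collecting terms (coefficients in siemens):
  0.01383·V_1 - 0.00303·V_2 = 0.05455
  0.0697·V_2 - 0.00303·V_1 = 0
Determinant D = (0.01383)(0.0697) - (-0.00303)(-0.00303) = 0.0009544
V_1 = [(0.05455)(0.0697) - (-0.00303)(0)]/D = 3.983 V
V_2 = [(0.01383)(0) - (0.05455)(-0.00303)]/D = 0.1732 V
V_th = V_2 - V_3 = 0.1732 - 0 = 0.1732 V
Step 2 — R_th: zero the source — replace V1 by a short circuit (node 3 merges into node 0) — and find the resistance seen between A (node 2) and B (node 0).
Reduce the network between node 2 (A) and node 0 (B) by series/parallel combination:
  Rp1 = R1 ‖ R3 (parallel, both between nodes 0 and 1) = 1/(1/220 + 1/160) = 92.63 Ω
  Rs1 = R2 + Rp1 (series, joined only at node 1) = 330 + 92.63 = 422.6 Ω
  Rp2 = R4 ‖ Rs1 (parallel, both between nodes 0 and 2) = 1/(1/15 + 1/422.6) = 14.49 Ω
R_th = 14.49 Ω

Final answer: V_th = 0.1732 V, R_th = 14.49 Ω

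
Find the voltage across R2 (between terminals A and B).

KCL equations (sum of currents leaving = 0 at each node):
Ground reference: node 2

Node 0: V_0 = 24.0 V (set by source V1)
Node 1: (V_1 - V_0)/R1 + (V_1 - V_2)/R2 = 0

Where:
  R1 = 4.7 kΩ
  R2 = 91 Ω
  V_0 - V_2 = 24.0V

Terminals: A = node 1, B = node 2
R1 and R2 are in series across V1 (node 0 → node 1 → node 2), and the output A–B is taken across R2, so this is a voltage divider.
Series current: I = V1/(R1 + R2) = 24/(4700 + 91) = 24/4791 = 0.005009 A
V_R2 = I × R2 = V1 × R2/(R1 + R2) = 24 × 91/4791 = 0.4559 V

Final answer: 0.4559 V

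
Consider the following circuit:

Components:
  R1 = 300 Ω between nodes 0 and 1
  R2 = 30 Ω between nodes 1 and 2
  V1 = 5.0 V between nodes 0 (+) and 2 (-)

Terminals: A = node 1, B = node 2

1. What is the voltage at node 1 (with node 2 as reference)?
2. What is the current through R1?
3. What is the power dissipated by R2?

Nodal analysis, taking node 2 as the 0 V reference.
Source V1 fixes V_0 = 5 V.
KCL at each unknown node (sum of currents leaving = 0; resistances in Ω):
  Node 1: (V_1 - 5)/300 + (V_1 - 0)/30 = 0
Collecting terms: 0.03667 × V_1 = 0.01667  =>  V_1 = 0.4545 V
Part 1:
  Read off the nodal solution: V_1 = 0.4545 V
Part 2:
  I_R1 = (V_0 - V_1)/R1 = (5 - 0.4545)/300 = 0.01515 A
  Magnitude: I_R1 = 0.01515 A
Part 3:
  I_R2 = (V_1 - V_2)/R2 = (0.4545 - 0)/30 = 0.01515 A
  P_R2 = I_R2² × R2 = (0.01515)² × 30 = 0.006887 W

Final answers:
1. V_1 = 0.4545 V
2. I_R1 = 0.01515 A
3. P_R2 = 0.006887 W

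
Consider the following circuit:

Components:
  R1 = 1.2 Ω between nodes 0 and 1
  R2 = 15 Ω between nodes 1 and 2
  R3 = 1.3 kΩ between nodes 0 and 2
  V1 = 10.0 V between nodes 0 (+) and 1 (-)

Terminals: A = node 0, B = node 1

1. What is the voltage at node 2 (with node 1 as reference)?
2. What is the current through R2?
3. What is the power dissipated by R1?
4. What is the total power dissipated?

Nodal analysis, taking node 1 as the 0 V reference.
Source V1 fixes V_0 = 10 V.
KCL at each unknown node (sum of currents leaving = 0; resistances in Ω):
  Node 2: (V_2 - 0)/15 + (V_2 - 10)/1300 = 0
Collecting terms: 0.06744 × V_2 = 0.007692  =>  V_2 = 0.1141 V
Part 1:
  Read off the nodal solution: V_2 = 0.1141 V
Part 2:
  I_R2 = (V_1 - V_2)/R2 = (0 - 0.1141)/15 = -0.007605 A
  Magnitude: I_R2 = 0.007605 A
Part 3:
  I_R1 = (V_0 - V_1)/R1 = (10 - 0)/1.2 = 8.333 A
  P_R1 = I_R1² × R1 = (8.333)² × 1.2 = 83.33 W
Part 4:
  Power in each resistor, P = (ΔV)²/R:
    P_R1 = (10 - 0)²/1.2 = 83.33 W
    P_R2 = (0 - 0.1141)²/15 = 0.0008674 W
    P_R3 = (10 - 0.1141)²/1300 = 0.07518 W
  P_total = P_R1 + P_R2 + P_R3 = 83.41 W

Final answers:
1. V_2 = 0.1141 V
2. I_R2 = 0.007605 A
3. P_R1 = 83.33 W
4. P_total = 83.41 W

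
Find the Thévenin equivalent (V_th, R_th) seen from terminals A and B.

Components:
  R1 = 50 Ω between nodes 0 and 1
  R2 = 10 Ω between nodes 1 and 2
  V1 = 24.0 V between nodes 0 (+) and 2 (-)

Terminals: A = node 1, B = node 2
Step 1 — V_th is the open-circuit voltage V_A - V_B (nothing connected across the terminals).
Nodal analysis, taking node 2 as the 0 V reference.
Source V1 fixes V_0 = 24 V.
KCL at each unknown node (sum of currents leaving = 0; resistances in Ω):
  Node 1: (V_1 - 24)/50 + (V_1 - 0)/10 = 0
Collecting terms: 0.12 × V_1 = 0.48  =>  V_1 = 4 V
V_th = V_1 - V_2 = 4 - 0 = 4 V
Step 2 — R_th: zero the source — replace V1 by a short circuit (node 2 merges into node 0) — and find the resistance seen between A (node 1) and B (node 0).
Reduce the network between node 1 (A) and node 0 (B) by series/parallel combination:
  Rp1 = R1 ‖ R2 (parallel, both between nodes 0 and 1) = 1/(1/50 + 1/10) = 8.333 Ω
R_th = 8.333 Ω

Final answer: V_th = 4 V, R_th = 8.333 Ω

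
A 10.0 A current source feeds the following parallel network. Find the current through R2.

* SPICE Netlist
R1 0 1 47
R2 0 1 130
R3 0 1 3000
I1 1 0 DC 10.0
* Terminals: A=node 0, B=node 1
All resistors sit directly between nodes 0 and 1, so they are in parallel and share one voltage V; the full source current 10 A splits among them.
1/R_par = 1/47 + 1/130 + 1/3000 = 0.0293 S  =>  R_par = 34.13 Ω
V = I × R_par = 10 × 34.13 = 341.3 V
I_R2 = V/R2 = 341.3/130 = 2.625 A

Final answer: 2.625 A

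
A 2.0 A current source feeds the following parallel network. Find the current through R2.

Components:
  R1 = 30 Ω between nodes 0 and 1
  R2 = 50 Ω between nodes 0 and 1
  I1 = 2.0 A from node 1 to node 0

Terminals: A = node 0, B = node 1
All resistors sit directly between nodes 0 and 1, so they are in parallel and share one voltage V; the full source current 2 A splits among them.
1/R_par = 1/30 + 1/50 = 0.05333 S  =>  R_par = 18.75 Ω
V = I × R_par = 2 × 18.75 = 37.5 V
I_R2 = V/R2 = 37.5/50 = 0.75 A

Final answer: 0.75 A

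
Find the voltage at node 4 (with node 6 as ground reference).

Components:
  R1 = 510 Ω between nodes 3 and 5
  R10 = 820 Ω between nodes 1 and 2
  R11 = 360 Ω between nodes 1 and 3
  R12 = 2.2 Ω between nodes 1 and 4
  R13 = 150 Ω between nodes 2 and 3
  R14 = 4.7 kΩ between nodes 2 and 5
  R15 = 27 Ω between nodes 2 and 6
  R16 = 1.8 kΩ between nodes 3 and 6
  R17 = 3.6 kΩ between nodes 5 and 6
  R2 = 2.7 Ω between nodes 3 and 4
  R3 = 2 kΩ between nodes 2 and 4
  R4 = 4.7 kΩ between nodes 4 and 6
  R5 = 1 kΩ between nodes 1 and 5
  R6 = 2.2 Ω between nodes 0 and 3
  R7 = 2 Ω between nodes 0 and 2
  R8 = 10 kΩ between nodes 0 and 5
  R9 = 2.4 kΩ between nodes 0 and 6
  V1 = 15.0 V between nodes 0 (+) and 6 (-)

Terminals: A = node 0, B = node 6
Nodal analysis, taking node 6 as the 0 V reference.
Source V1 fixes V_0 = 15 V.
KCL at each unknown node (sum of currents leaving = 0; resistances in Ω):
  Node 1: (V_1 - V_5)/1000 + (V_1 - V_2)/820 + (V_1 - V_3)/360 + (V_1 - V_4)/2.2 = 0
  Node 2: (V_2 - V_4)/2000 + (V_2 - 15)/2 + (V_2 - V_1)/820 + (V_2 - V_3)/150 + (V_2 - V_5)/4700 + (V_2 - 0)/27 = 0
  Node 3: (V_3 - V_5)/510 + (V_3 - V_4)/2.7 + (V_3 - 15)/2.2 + (V_3 - V_1)/360 + (V_3 - V_2)/150 + (V_3 - 0)/1800 = 0
  Node 4: (V_4 - V_3)/2.7 + (V_4 - V_2)/2000 + (V_4 - 0)/4700 + (V_4 - V_1)/2.2 = 0
  Node 5: (V_5 - V_3)/510 + (V_5 - V_1)/1000 + (V_5 - 15)/10000 + (V_5 - V_2)/4700 + (V_5 - 0)/3600 = 0
Collecting terms (coefficients in siemens):
  0.4595·V_1 - 0.00122·V_2 - 0.002778·V_3 - 0.4545·V_4 - 0.001·V_5 = 0
  0.5456·V_2 - 0.00122·V_1 - 0.006667·V_3 - 0.0005·V_4 - 0.0002128·V_5 = 7.5
  0.8369·V_3 - 0.002778·V_1 - 0.006667·V_2 - 0.3704·V_4 - 0.001961·V_5 = 6.818
  0.8256·V_4 - 0.4545·V_1 - 0.0005·V_2 - 0.3704·V_3 = 0
  0.003551·V_5 - 0.001·V_1 - 0.0002128·V_2 - 0.001961·V_3 = 0.0015
Solving these 5 simultaneous equations (Gaussian elimination) gives:
  V_1 = 14.93 V, V_2 = 13.98 V, V_3 = 14.95 V, V_4 = 14.93 V
  V_5 = 13.72 V
The requested potential is V_4 = 14.93 V.

Final answer: V_4 = 14.93 V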